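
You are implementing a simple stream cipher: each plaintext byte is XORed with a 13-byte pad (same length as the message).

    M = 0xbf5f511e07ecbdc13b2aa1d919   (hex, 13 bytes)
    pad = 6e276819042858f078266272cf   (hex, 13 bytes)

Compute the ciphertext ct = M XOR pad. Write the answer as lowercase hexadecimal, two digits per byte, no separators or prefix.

d178390703c4e531430cc3abd6

bf XOR 6e = d1
5f XOR 27 = 78
51 XOR 68 = 39
1e XOR 19 = 07
07 XOR 04 = 03
ec XOR 28 = c4
bd XOR 58 = e5
c1 XOR f0 = 31
3b XOR 78 = 43
2a XOR 26 = 0c
a1 XOR 62 = c3
d9 XOR 72 = ab
19 XOR cf = d6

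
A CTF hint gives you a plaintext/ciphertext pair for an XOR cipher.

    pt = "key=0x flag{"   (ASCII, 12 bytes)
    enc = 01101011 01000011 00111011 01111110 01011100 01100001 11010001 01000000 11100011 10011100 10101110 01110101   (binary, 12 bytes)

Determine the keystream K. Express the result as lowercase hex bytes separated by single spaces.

00 26 42 43 6c 19 f1 26 8f fd c9 0e

Since enc = pt ⊕ K, XORing both sides with pt gives K = pt ⊕ enc.
byte 0: 6b ⊕ 6b = 00
byte 1: 65 ⊕ 43 = 26
byte 2: 79 ⊕ 3b = 42
byte 3: 3d ⊕ 7e = 43
byte 4: 30 ⊕ 5c = 6c
byte 5: 78 ⊕ 61 = 19
byte 6: 20 ⊕ d1 = f1
byte 7: 66 ⊕ 40 = 26
byte 8: 6c ⊕ e3 = 8f
byte 9: 61 ⊕ 9c = fd
byte 10: 67 ⊕ ae = c9
byte 11: 7b ⊕ 75 = 0e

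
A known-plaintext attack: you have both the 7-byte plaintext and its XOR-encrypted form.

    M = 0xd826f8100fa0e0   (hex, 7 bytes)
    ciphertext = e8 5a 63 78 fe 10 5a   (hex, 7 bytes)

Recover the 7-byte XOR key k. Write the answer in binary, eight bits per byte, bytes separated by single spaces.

00110000 01111100 10011011 01101000 11110001 10110000 10111010

Since ciphertext = M ⊕ k, XORing both sides with M gives k = M ⊕ ciphertext.
216 ^ 232 =  48
 38 ^  90 = 124
248 ^  99 = 155
 16 ^ 120 = 104
 15 ^ 254 = 241
160 ^  16 = 176
224 ^  90 = 186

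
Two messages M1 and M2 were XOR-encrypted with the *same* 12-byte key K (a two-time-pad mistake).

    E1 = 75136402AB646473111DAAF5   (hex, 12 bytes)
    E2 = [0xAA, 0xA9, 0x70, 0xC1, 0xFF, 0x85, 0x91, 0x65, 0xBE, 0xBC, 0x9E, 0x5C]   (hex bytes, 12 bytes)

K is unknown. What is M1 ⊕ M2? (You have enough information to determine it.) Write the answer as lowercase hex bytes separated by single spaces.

E1 ⊕ E2 = (M1 ⊕ K) ⊕ (M2 ⊕ K) = M1 ⊕ M2 — the shared key cancels under XOR.
byte 0: 75 xor aa = df
byte 1: 13 xor a9 = ba
byte 2: 64 xor 70 = 14
byte 3: 02 xor c1 = c3
byte 4: ab xor ff = 54
byte 5: 64 xor 85 = e1
byte 6: 64 xor 91 = f5
byte 7: 73 xor 65 = 16
byte 8: 11 xor be = af
byte 9: 1d xor bc = a1
byte 10: aa xor 9e = 34
byte 11: f5 xor 5c = a9

df ba 14 c3 54 e1 f5 16 af a1 34 a9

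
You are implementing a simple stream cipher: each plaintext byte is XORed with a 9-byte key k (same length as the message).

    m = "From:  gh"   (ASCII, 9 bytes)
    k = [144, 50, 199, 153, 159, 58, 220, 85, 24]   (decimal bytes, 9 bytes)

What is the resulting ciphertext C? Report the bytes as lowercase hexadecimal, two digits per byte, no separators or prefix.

d640a8f4a51afc3270

 70 ⊕ 144 = 214
114 ⊕  50 =  64
111 ⊕ 199 = 168
109 ⊕ 153 = 244
 58 ⊕ 159 = 165
 32 ⊕  58 =  26
 32 ⊕ 220 = 252
103 ⊕  85 =  50
104 ⊕  24 = 112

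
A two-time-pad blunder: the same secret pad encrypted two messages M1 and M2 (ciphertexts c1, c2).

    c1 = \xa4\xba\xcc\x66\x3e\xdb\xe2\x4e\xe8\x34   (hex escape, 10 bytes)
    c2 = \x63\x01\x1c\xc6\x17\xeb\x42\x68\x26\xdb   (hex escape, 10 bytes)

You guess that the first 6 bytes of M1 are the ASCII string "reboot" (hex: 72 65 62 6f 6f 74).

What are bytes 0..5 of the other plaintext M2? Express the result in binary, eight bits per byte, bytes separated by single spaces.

First, c1 ⊕ c2 = (M1 ⊕ K) ⊕ (M2 ⊕ K) = M1 ⊕ M2, so the key drops out. Then M2 = (M1 ⊕ M2) ⊕ M1 over the first 6 bytes.
byte 0: (a4 ⊕ 63) ⊕ 72 = c7 ⊕ 72 = b5
byte 1: (ba ⊕ 01) ⊕ 65 = bb ⊕ 65 = de
byte 2: (cc ⊕ 1c) ⊕ 62 = d0 ⊕ 62 = b2
byte 3: (66 ⊕ c6) ⊕ 6f = a0 ⊕ 6f = cf
byte 4: (3e ⊕ 17) ⊕ 6f = 29 ⊕ 6f = 46
byte 5: (db ⊕ eb) ⊕ 74 = 30 ⊕ 74 = 44

10110101 11011110 10110010 11001111 01000110 01000100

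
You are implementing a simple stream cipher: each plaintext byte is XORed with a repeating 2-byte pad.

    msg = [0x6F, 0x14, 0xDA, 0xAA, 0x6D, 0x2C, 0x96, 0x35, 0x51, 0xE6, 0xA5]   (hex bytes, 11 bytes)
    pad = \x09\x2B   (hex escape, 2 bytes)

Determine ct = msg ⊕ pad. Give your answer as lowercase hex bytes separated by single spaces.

The 2-byte key repeats, so the effective keystream is 09 2b 09 2b 09 2b 09 2b 09 2b 09.
byte 0: 6f xor 09 = 66
byte 1: 14 xor 2b = 3f
byte 2: da xor 09 = d3
byte 3: aa xor 2b = 81
byte 4: 6d xor 09 = 64
byte 5: 2c xor 2b = 07
byte 6: 96 xor 09 = 9f
byte 7: 35 xor 2b = 1e
byte 8: 51 xor 09 = 58
byte 9: e6 xor 2b = cd
byte 10: a5 xor 09 = ac

66 3f d3 81 64 07 9f 1e 58 cd ac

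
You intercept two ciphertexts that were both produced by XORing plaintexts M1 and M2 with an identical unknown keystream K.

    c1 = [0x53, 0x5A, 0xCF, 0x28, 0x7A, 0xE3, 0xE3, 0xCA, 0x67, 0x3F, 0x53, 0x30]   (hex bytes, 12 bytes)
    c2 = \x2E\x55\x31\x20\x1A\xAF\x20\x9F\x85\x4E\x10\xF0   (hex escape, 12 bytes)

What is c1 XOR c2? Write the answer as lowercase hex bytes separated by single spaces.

7d 0f fe 08 60 4c c3 55 e2 71 43 c0

c1 ⊕ c2 = (M1 ⊕ K) ⊕ (M2 ⊕ K) = M1 ⊕ M2 — the shared key cancels under XOR.
53 ^ 2e = 7d
5a ^ 55 = 0f
cf ^ 31 = fe
28 ^ 20 = 08
7a ^ 1a = 60
e3 ^ af = 4c
e3 ^ 20 = c3
ca ^ 9f = 55
67 ^ 85 = e2
3f ^ 4e = 71
53 ^ 10 = 43
30 ^ f0 = c0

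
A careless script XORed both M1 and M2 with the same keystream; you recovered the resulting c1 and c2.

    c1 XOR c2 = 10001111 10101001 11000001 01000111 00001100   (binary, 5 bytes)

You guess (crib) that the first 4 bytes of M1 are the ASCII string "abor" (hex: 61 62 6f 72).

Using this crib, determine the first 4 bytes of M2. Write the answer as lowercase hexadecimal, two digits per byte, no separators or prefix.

Since c1 ⊕ c2 = M1 ⊕ M2, XORing with the guessed M1 bytes yields the corresponding M2 bytes: M2 = (c1 ⊕ c2) ⊕ M1.
8f xor 61 = ee
a9 xor 62 = cb
c1 xor 6f = ae
47 xor 72 = 35

eecbae35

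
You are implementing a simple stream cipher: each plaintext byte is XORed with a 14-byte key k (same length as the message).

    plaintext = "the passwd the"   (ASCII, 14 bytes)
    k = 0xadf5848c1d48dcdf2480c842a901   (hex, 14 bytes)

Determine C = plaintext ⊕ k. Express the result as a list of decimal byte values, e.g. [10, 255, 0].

[217, 157, 225, 172, 109, 41, 175, 172, 83, 228, 232, 54, 193, 100]

116 xor 173 = 217
104 xor 245 = 157
101 xor 132 = 225
 32 xor 140 = 172
112 xor  29 = 109
 97 xor  72 =  41
115 xor 220 = 175
115 xor 223 = 172
119 xor  36 =  83
100 xor 128 = 228
 32 xor 200 = 232
116 xor  66 =  54
104 xor 169 = 193
101 xor   1 = 100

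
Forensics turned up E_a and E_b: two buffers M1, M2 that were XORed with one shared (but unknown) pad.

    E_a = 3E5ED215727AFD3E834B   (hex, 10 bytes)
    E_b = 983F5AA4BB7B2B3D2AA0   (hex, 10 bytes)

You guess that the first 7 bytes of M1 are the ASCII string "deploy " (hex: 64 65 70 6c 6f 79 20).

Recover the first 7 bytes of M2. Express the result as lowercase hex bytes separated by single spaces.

c2 04 f8 dd a6 78 f6

First, E_a ⊕ E_b = (M1 ⊕ K) ⊕ (M2 ⊕ K) = M1 ⊕ M2, so the key drops out. Then M2 = (M1 ⊕ M2) ⊕ M1 over the first 7 bytes.
byte 0: (3e XOR 98) XOR 64 = a6 XOR 64 = c2
byte 1: (5e XOR 3f) XOR 65 = 61 XOR 65 = 04
byte 2: (d2 XOR 5a) XOR 70 = 88 XOR 70 = f8
byte 3: (15 XOR a4) XOR 6c = b1 XOR 6c = dd
byte 4: (72 XOR bb) XOR 6f = c9 XOR 6f = a6
byte 5: (7a XOR 7b) XOR 79 = 01 XOR 79 = 78
byte 6: (fd XOR 2b) XOR 20 = d6 XOR 20 = f6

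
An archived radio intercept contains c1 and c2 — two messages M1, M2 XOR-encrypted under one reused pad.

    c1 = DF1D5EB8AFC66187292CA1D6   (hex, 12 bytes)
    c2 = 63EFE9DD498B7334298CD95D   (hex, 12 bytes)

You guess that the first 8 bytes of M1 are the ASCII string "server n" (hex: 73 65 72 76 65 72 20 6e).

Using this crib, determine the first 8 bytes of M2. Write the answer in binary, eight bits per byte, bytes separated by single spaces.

11001111 10010111 11000101 00010011 10000011 00111111 00110010 11011101

First, c1 ⊕ c2 = (M1 ⊕ K) ⊕ (M2 ⊕ K) = M1 ⊕ M2, so the key drops out. Then M2 = (M1 ⊕ M2) ⊕ M1 over the first 8 bytes.
byte 0: (df ^ 63) ^ 73 = bc ^ 73 = cf
byte 1: (1d ^ ef) ^ 65 = f2 ^ 65 = 97
byte 2: (5e ^ e9) ^ 72 = b7 ^ 72 = c5
byte 3: (b8 ^ dd) ^ 76 = 65 ^ 76 = 13
byte 4: (af ^ 49) ^ 65 = e6 ^ 65 = 83
byte 5: (c6 ^ 8b) ^ 72 = 4d ^ 72 = 3f
byte 6: (61 ^ 73) ^ 20 = 12 ^ 20 = 32
byte 7: (87 ^ 34) ^ 6e = b3 ^ 6e = dd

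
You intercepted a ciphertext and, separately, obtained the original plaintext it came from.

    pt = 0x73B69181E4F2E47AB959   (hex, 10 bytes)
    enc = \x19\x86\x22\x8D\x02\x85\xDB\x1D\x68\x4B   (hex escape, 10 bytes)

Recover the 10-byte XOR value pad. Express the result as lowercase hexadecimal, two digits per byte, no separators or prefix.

Since enc = pt ⊕ pad, XORing both sides with pt gives pad = pt ⊕ enc.
byte 0: 73 ^ 19 = 6a
byte 1: b6 ^ 86 = 30
byte 2: 91 ^ 22 = b3
byte 3: 81 ^ 8d = 0c
byte 4: e4 ^ 02 = e6
byte 5: f2 ^ 85 = 77
byte 6: e4 ^ db = 3f
byte 7: 7a ^ 1d = 67
byte 8: b9 ^ 68 = d1
byte 9: 59 ^ 4b = 12

6a30b30ce6773f67d112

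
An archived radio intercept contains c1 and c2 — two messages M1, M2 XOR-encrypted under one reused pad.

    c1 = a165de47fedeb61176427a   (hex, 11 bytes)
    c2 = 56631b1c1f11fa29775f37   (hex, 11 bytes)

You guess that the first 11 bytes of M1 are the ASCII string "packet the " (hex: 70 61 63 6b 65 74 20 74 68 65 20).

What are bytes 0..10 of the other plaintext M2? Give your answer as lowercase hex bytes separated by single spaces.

87 67 a6 30 84 bb 6c 4c 69 78 6d

First, c1 ⊕ c2 = (M1 ⊕ K) ⊕ (M2 ⊕ K) = M1 ⊕ M2, so the key drops out. Then M2 = (M1 ⊕ M2) ⊕ M1 over the first 11 bytes.
byte 0: (a1 xor 56) xor 70 = f7 xor 70 = 87
byte 1: (65 xor 63) xor 61 = 06 xor 61 = 67
byte 2: (de xor 1b) xor 63 = c5 xor 63 = a6
byte 3: (47 xor 1c) xor 6b = 5b xor 6b = 30
byte 4: (fe xor 1f) xor 65 = e1 xor 65 = 84
byte 5: (de xor 11) xor 74 = cf xor 74 = bb
byte 6: (b6 xor fa) xor 20 = 4c xor 20 = 6c
byte 7: (11 xor 29) xor 74 = 38 xor 74 = 4c
byte 8: (76 xor 77) xor 68 = 01 xor 68 = 69
byte 9: (42 xor 5f) xor 65 = 1d xor 65 = 78
byte 10: (7a xor 37) xor 20 = 4d xor 20 = 6d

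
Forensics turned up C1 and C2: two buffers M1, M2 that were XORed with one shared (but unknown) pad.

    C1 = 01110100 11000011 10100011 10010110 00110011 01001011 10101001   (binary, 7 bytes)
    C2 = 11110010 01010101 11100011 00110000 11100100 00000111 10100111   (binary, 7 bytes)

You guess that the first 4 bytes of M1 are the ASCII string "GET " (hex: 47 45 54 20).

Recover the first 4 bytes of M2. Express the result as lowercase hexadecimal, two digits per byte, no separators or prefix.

First, C1 ⊕ C2 = (M1 ⊕ K) ⊕ (M2 ⊕ K) = M1 ⊕ M2, so the key drops out. Then M2 = (M1 ⊕ M2) ⊕ M1 over the first 4 bytes.
byte 0: (74 ⊕ f2) ⊕ 47 = 86 ⊕ 47 = c1
byte 1: (c3 ⊕ 55) ⊕ 45 = 96 ⊕ 45 = d3
byte 2: (a3 ⊕ e3) ⊕ 54 = 40 ⊕ 54 = 14
byte 3: (96 ⊕ 30) ⊕ 20 = a6 ⊕ 20 = 86

c1d31486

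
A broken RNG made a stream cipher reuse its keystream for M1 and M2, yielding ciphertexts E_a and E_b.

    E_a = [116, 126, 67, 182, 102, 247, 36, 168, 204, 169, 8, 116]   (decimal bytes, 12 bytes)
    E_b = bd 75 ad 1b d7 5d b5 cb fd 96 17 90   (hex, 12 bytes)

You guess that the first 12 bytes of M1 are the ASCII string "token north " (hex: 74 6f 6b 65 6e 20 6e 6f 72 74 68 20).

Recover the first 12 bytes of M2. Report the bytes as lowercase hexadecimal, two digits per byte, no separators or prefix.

First, E_a ⊕ E_b = (M1 ⊕ K) ⊕ (M2 ⊕ K) = M1 ⊕ M2, so the key drops out. Then M2 = (M1 ⊕ M2) ⊕ M1 over the first 12 bytes.
byte 0: (74 XOR bd) XOR 74 = c9 XOR 74 = bd
byte 1: (7e XOR 75) XOR 6f = 0b XOR 6f = 64
byte 2: (43 XOR ad) XOR 6b = ee XOR 6b = 85
byte 3: (b6 XOR 1b) XOR 65 = ad XOR 65 = c8
byte 4: (66 XOR d7) XOR 6e = b1 XOR 6e = df
byte 5: (f7 XOR 5d) XOR 20 = aa XOR 20 = 8a
byte 6: (24 XOR b5) XOR 6e = 91 XOR 6e = ff
byte 7: (a8 XOR cb) XOR 6f = 63 XOR 6f = 0c
byte 8: (cc XOR fd) XOR 72 = 31 XOR 72 = 43
byte 9: (a9 XOR 96) XOR 74 = 3f XOR 74 = 4b
byte 10: (08 XOR 17) XOR 68 = 1f XOR 68 = 77
byte 11: (74 XOR 90) XOR 20 = e4 XOR 20 = c4

bd6485c8df8aff0c434b77c4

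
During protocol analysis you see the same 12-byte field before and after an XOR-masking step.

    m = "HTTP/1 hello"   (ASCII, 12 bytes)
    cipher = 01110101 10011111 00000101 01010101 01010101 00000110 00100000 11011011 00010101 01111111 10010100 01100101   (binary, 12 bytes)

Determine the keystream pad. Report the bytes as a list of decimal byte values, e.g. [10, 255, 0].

[61, 203, 81, 5, 122, 55, 0, 179, 112, 19, 248, 10]

Since cipher = m ⊕ pad, XORing both sides with m gives pad = m ⊕ cipher.
byte 0: 48 ⊕ 75 = 3d
byte 1: 54 ⊕ 9f = cb
byte 2: 54 ⊕ 05 = 51
byte 3: 50 ⊕ 55 = 05
byte 4: 2f ⊕ 55 = 7a
byte 5: 31 ⊕ 06 = 37
byte 6: 20 ⊕ 20 = 00
byte 7: 68 ⊕ db = b3
byte 8: 65 ⊕ 15 = 70
byte 9: 6c ⊕ 7f = 13
byte 10: 6c ⊕ 94 = f8
byte 11: 6f ⊕ 65 = 0a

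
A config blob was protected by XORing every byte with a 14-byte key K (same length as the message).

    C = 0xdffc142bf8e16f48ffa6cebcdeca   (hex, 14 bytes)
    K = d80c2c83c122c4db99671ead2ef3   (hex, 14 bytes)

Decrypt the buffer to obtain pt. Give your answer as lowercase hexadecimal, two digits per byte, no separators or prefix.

07f038a839c3ab9366c1d011f039

XOR is its own inverse, so applying the key byte-wise gives the result directly.
11011111 ⊕ 11011000 = 00000111
11111100 ⊕ 00001100 = 11110000
00010100 ⊕ 00101100 = 00111000
00101011 ⊕ 10000011 = 10101000
11111000 ⊕ 11000001 = 00111001
11100001 ⊕ 00100010 = 11000011
01101111 ⊕ 11000100 = 10101011
01001000 ⊕ 11011011 = 10010011
11111111 ⊕ 10011001 = 01100110
10100110 ⊕ 01100111 = 11000001
11001110 ⊕ 00011110 = 11010000
10111100 ⊕ 10101101 = 00010001
11011110 ⊕ 00101110 = 11110000
11001010 ⊕ 11110011 = 00111001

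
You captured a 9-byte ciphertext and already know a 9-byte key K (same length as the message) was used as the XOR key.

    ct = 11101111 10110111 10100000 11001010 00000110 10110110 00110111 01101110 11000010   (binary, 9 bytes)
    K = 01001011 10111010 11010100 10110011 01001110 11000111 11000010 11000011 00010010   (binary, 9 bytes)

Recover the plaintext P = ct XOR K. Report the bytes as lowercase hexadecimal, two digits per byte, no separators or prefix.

a40d74794871f5add0

XOR is its own inverse, so applying the key byte-wise gives the result directly.
ef ^ 4b = a4
b7 ^ ba = 0d
a0 ^ d4 = 74
ca ^ b3 = 79
06 ^ 4e = 48
b6 ^ c7 = 71
37 ^ c2 = f5
6e ^ c3 = ad
c2 ^ 12 = d0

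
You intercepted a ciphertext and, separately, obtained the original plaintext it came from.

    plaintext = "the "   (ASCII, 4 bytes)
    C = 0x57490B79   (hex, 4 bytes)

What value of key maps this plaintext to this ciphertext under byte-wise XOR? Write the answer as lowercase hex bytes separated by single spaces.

23 21 6e 59

Since C = plaintext ⊕ key, XORing both sides with plaintext gives key = plaintext ⊕ C.
01110100 ⊕ 01010111 = 00100011
01101000 ⊕ 01001001 = 00100001
01100101 ⊕ 00001011 = 01101110
00100000 ⊕ 01111001 = 01011001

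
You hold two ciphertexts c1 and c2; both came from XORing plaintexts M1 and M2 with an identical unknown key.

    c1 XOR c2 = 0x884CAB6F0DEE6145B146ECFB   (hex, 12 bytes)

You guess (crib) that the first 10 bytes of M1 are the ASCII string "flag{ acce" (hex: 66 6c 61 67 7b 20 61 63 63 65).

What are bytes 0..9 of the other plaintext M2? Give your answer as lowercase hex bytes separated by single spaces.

ee 20 ca 08 76 ce 00 26 d2 23

Since c1 ⊕ c2 = M1 ⊕ M2, XORing with the guessed M1 bytes yields the corresponding M2 bytes: M2 = (c1 ⊕ c2) ⊕ M1.
88 xor 66 = ee
4c xor 6c = 20
ab xor 61 = ca
6f xor 67 = 08
0d xor 7b = 76
ee xor 20 = ce
61 xor 61 = 00
45 xor 63 = 26
b1 xor 63 = d2
46 xor 65 = 23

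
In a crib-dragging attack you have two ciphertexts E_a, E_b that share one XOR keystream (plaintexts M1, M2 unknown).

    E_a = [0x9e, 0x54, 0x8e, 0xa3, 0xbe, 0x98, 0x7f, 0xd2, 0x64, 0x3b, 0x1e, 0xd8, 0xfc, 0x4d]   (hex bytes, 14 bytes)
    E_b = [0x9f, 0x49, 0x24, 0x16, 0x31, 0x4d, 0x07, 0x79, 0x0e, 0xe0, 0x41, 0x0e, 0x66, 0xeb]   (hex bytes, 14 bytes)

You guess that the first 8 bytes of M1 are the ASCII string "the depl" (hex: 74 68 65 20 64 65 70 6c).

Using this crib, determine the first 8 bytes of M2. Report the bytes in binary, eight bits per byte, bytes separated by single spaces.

First, E_a ⊕ E_b = (M1 ⊕ K) ⊕ (M2 ⊕ K) = M1 ⊕ M2, so the key drops out. Then M2 = (M1 ⊕ M2) ⊕ M1 over the first 8 bytes.
byte 0: (9e XOR 9f) XOR 74 = 01 XOR 74 = 75
byte 1: (54 XOR 49) XOR 68 = 1d XOR 68 = 75
byte 2: (8e XOR 24) XOR 65 = aa XOR 65 = cf
byte 3: (a3 XOR 16) XOR 20 = b5 XOR 20 = 95
byte 4: (be XOR 31) XOR 64 = 8f XOR 64 = eb
byte 5: (98 XOR 4d) XOR 65 = d5 XOR 65 = b0
byte 6: (7f XOR 07) XOR 70 = 78 XOR 70 = 08
byte 7: (d2 XOR 79) XOR 6c = ab XOR 6c = c7

01110101 01110101 11001111 10010101 11101011 10110000 00001000 11000111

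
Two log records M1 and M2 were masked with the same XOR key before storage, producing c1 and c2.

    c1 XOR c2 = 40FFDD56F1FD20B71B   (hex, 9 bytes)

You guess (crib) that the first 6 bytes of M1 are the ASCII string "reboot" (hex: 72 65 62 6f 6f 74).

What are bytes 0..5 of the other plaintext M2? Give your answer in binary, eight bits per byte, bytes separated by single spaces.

00110010 10011010 10111111 00111001 10011110 10001001

Since c1 ⊕ c2 = M1 ⊕ M2, XORing with the guessed M1 bytes yields the corresponding M2 bytes: M2 = (c1 ⊕ c2) ⊕ M1.
40 ⊕ 72 = 32
ff ⊕ 65 = 9a
dd ⊕ 62 = bf
56 ⊕ 6f = 39
f1 ⊕ 6f = 9e
fd ⊕ 74 = 89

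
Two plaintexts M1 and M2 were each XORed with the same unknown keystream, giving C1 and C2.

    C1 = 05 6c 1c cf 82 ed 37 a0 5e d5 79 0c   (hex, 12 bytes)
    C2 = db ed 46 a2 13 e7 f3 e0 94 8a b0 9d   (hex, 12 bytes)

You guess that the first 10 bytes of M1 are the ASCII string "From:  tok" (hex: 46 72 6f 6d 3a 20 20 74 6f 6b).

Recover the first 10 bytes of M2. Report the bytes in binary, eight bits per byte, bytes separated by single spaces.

10011000 11110011 00110101 00000000 10101011 00101010 11100100 00110100 10100101 00110100

First, C1 ⊕ C2 = (M1 ⊕ K) ⊕ (M2 ⊕ K) = M1 ⊕ M2, so the key drops out. Then M2 = (M1 ⊕ M2) ⊕ M1 over the first 10 bytes.
byte 0: (05 xor db) xor 46 = de xor 46 = 98
byte 1: (6c xor ed) xor 72 = 81 xor 72 = f3
byte 2: (1c xor 46) xor 6f = 5a xor 6f = 35
byte 3: (cf xor a2) xor 6d = 6d xor 6d = 00
byte 4: (82 xor 13) xor 3a = 91 xor 3a = ab
byte 5: (ed xor e7) xor 20 = 0a xor 20 = 2a
byte 6: (37 xor f3) xor 20 = c4 xor 20 = e4
byte 7: (a0 xor e0) xor 74 = 40 xor 74 = 34
byte 8: (5e xor 94) xor 6f = ca xor 6f = a5
byte 9: (d5 xor 8a) xor 6b = 5f xor 6b = 34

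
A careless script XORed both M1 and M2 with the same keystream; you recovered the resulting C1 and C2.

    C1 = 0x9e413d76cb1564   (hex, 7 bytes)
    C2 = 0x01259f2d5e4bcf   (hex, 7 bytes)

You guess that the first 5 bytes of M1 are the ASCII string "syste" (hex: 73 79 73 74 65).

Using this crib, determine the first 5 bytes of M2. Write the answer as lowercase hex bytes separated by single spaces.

ec 1d d1 2f f0

First, C1 ⊕ C2 = (M1 ⊕ K) ⊕ (M2 ⊕ K) = M1 ⊕ M2, so the key drops out. Then M2 = (M1 ⊕ M2) ⊕ M1 over the first 5 bytes.
byte 0: (9e ⊕ 01) ⊕ 73 = 9f ⊕ 73 = ec
byte 1: (41 ⊕ 25) ⊕ 79 = 64 ⊕ 79 = 1d
byte 2: (3d ⊕ 9f) ⊕ 73 = a2 ⊕ 73 = d1
byte 3: (76 ⊕ 2d) ⊕ 74 = 5b ⊕ 74 = 2f
byte 4: (cb ⊕ 5e) ⊕ 65 = 95 ⊕ 65 = f0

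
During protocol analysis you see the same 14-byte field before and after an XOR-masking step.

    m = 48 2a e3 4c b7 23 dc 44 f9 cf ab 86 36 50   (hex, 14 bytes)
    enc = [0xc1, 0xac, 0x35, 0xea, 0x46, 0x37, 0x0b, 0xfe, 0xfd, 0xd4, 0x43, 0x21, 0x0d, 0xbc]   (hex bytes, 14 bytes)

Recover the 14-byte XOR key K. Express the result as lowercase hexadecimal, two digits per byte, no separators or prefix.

8986d6a6f114d7ba041be8a73bec

Since enc = m ⊕ K, XORing both sides with m gives K = m ⊕ enc.
48 XOR c1 = 89
2a XOR ac = 86
e3 XOR 35 = d6
4c XOR ea = a6
b7 XOR 46 = f1
23 XOR 37 = 14
dc XOR 0b = d7
44 XOR fe = ba
f9 XOR fd = 04
cf XOR d4 = 1b
ab XOR 43 = e8
86 XOR 21 = a7
36 XOR 0d = 3b
50 XOR bc = ec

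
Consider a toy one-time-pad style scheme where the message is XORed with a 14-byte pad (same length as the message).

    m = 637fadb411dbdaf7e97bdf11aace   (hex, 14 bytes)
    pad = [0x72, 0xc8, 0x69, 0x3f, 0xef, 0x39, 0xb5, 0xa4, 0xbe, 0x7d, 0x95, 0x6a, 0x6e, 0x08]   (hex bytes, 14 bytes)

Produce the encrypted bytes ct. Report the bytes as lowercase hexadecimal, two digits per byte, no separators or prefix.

XOR is its own inverse, so applying the key byte-wise gives the result directly.
byte 0: 63 ⊕ 72 = 11
byte 1: 7f ⊕ c8 = b7
byte 2: ad ⊕ 69 = c4
byte 3: b4 ⊕ 3f = 8b
byte 4: 11 ⊕ ef = fe
byte 5: db ⊕ 39 = e2
byte 6: da ⊕ b5 = 6f
byte 7: f7 ⊕ a4 = 53
byte 8: e9 ⊕ be = 57
byte 9: 7b ⊕ 7d = 06
byte 10: df ⊕ 95 = 4a
byte 11: 11 ⊕ 6a = 7b
byte 12: aa ⊕ 6e = c4
byte 13: ce ⊕ 08 = c6

11b7c48bfee26f5357064a7bc4c6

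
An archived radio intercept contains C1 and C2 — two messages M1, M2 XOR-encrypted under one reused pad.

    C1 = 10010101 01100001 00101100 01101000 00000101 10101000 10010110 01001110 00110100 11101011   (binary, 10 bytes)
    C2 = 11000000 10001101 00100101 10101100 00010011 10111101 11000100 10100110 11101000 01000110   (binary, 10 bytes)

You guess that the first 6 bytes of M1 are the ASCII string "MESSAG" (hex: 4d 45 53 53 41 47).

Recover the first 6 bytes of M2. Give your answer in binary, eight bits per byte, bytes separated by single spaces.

00011000 10101001 01011010 10010111 01010111 01010010

First, C1 ⊕ C2 = (M1 ⊕ K) ⊕ (M2 ⊕ K) = M1 ⊕ M2, so the key drops out. Then M2 = (M1 ⊕ M2) ⊕ M1 over the first 6 bytes.
byte 0: (95 ^ c0) ^ 4d = 55 ^ 4d = 18
byte 1: (61 ^ 8d) ^ 45 = ec ^ 45 = a9
byte 2: (2c ^ 25) ^ 53 = 09 ^ 53 = 5a
byte 3: (68 ^ ac) ^ 53 = c4 ^ 53 = 97
byte 4: (05 ^ 13) ^ 41 = 16 ^ 41 = 57
byte 5: (a8 ^ bd) ^ 47 = 15 ^ 47 = 52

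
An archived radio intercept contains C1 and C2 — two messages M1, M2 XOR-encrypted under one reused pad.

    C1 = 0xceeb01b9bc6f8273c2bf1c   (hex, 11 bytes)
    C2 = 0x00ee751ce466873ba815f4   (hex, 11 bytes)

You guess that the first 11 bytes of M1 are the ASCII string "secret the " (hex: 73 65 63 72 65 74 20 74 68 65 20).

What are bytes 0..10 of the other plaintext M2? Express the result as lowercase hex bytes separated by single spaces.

First, C1 ⊕ C2 = (M1 ⊕ K) ⊕ (M2 ⊕ K) = M1 ⊕ M2, so the key drops out. Then M2 = (M1 ⊕ M2) ⊕ M1 over the first 11 bytes.
byte 0: (ce ^ 00) ^ 73 = ce ^ 73 = bd
byte 1: (eb ^ ee) ^ 65 = 05 ^ 65 = 60
byte 2: (01 ^ 75) ^ 63 = 74 ^ 63 = 17
byte 3: (b9 ^ 1c) ^ 72 = a5 ^ 72 = d7
byte 4: (bc ^ e4) ^ 65 = 58 ^ 65 = 3d
byte 5: (6f ^ 66) ^ 74 = 09 ^ 74 = 7d
byte 6: (82 ^ 87) ^ 20 = 05 ^ 20 = 25
byte 7: (73 ^ 3b) ^ 74 = 48 ^ 74 = 3c
byte 8: (c2 ^ a8) ^ 68 = 6a ^ 68 = 02
byte 9: (bf ^ 15) ^ 65 = aa ^ 65 = cf
byte 10: (1c ^ f4) ^ 20 = e8 ^ 20 = c8

bd 60 17 d7 3d 7d 25 3c 02 cf c8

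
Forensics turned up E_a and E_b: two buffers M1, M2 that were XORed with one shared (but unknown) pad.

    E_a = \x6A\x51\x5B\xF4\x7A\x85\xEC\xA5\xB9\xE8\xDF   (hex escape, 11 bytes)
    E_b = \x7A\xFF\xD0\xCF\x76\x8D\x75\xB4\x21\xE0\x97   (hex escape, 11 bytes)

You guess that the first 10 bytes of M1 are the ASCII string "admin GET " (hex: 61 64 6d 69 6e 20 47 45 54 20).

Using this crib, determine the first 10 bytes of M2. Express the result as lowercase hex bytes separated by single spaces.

First, E_a ⊕ E_b = (M1 ⊕ K) ⊕ (M2 ⊕ K) = M1 ⊕ M2, so the key drops out. Then M2 = (M1 ⊕ M2) ⊕ M1 over the first 10 bytes.
byte 0: (6a ^ 7a) ^ 61 = 10 ^ 61 = 71
byte 1: (51 ^ ff) ^ 64 = ae ^ 64 = ca
byte 2: (5b ^ d0) ^ 6d = 8b ^ 6d = e6
byte 3: (f4 ^ cf) ^ 69 = 3b ^ 69 = 52
byte 4: (7a ^ 76) ^ 6e = 0c ^ 6e = 62
byte 5: (85 ^ 8d) ^ 20 = 08 ^ 20 = 28
byte 6: (ec ^ 75) ^ 47 = 99 ^ 47 = de
byte 7: (a5 ^ b4) ^ 45 = 11 ^ 45 = 54
byte 8: (b9 ^ 21) ^ 54 = 98 ^ 54 = cc
byte 9: (e8 ^ e0) ^ 20 = 08 ^ 20 = 28

71 ca e6 52 62 28 de 54 cc 28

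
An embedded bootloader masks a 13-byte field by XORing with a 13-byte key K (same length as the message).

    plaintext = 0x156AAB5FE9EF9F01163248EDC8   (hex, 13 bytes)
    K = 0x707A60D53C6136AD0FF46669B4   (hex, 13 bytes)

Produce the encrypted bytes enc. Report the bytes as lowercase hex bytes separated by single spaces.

byte 0: 15 ^ 70 = 65
byte 1: 6a ^ 7a = 10
byte 2: ab ^ 60 = cb
byte 3: 5f ^ d5 = 8a
byte 4: e9 ^ 3c = d5
byte 5: ef ^ 61 = 8e
byte 6: 9f ^ 36 = a9
byte 7: 01 ^ ad = ac
byte 8: 16 ^ 0f = 19
byte 9: 32 ^ f4 = c6
byte 10: 48 ^ 66 = 2e
byte 11: ed ^ 69 = 84
byte 12: c8 ^ b4 = 7c

65 10 cb 8a d5 8e a9 ac 19 c6 2e 84 7c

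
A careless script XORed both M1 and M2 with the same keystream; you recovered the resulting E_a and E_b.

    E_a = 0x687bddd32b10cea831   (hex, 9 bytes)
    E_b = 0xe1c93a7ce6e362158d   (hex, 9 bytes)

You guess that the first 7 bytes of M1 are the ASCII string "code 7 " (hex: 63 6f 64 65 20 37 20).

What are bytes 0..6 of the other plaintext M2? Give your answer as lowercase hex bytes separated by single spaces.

ea dd 83 ca ed c4 8c

First, E_a ⊕ E_b = (M1 ⊕ K) ⊕ (M2 ⊕ K) = M1 ⊕ M2, so the key drops out. Then M2 = (M1 ⊕ M2) ⊕ M1 over the first 7 bytes.
byte 0: (68 XOR e1) XOR 63 = 89 XOR 63 = ea
byte 1: (7b XOR c9) XOR 6f = b2 XOR 6f = dd
byte 2: (dd XOR 3a) XOR 64 = e7 XOR 64 = 83
byte 3: (d3 XOR 7c) XOR 65 = af XOR 65 = ca
byte 4: (2b XOR e6) XOR 20 = cd XOR 20 = ed
byte 5: (10 XOR e3) XOR 37 = f3 XOR 37 = c4
byte 6: (ce XOR 62) XOR 20 = ac XOR 20 = 8c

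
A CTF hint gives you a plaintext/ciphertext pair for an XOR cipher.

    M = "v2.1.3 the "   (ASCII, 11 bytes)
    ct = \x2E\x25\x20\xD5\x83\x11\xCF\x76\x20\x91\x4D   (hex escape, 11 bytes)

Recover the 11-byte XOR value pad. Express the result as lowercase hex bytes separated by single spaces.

58 17 0e e4 ad 22 ef 02 48 f4 6d

Since ct = M ⊕ pad, XORing both sides with M gives pad = M ⊕ ct.
76 XOR 2e = 58
32 XOR 25 = 17
2e XOR 20 = 0e
31 XOR d5 = e4
2e XOR 83 = ad
33 XOR 11 = 22
20 XOR cf = ef
74 XOR 76 = 02
68 XOR 20 = 48
65 XOR 91 = f4
20 XOR 4d = 6d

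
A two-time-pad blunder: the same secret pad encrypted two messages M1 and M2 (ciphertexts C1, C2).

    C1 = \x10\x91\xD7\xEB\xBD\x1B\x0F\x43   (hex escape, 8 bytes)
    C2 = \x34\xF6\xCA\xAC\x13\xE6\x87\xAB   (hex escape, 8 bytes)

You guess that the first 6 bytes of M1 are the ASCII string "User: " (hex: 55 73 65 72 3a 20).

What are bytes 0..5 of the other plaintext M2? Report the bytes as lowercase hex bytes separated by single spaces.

71 14 78 35 94 dd

First, C1 ⊕ C2 = (M1 ⊕ K) ⊕ (M2 ⊕ K) = M1 ⊕ M2, so the key drops out. Then M2 = (M1 ⊕ M2) ⊕ M1 over the first 6 bytes.
byte 0: (10 XOR 34) XOR 55 = 24 XOR 55 = 71
byte 1: (91 XOR f6) XOR 73 = 67 XOR 73 = 14
byte 2: (d7 XOR ca) XOR 65 = 1d XOR 65 = 78
byte 3: (eb XOR ac) XOR 72 = 47 XOR 72 = 35
byte 4: (bd XOR 13) XOR 3a = ae XOR 3a = 94
byte 5: (1b XOR e6) XOR 20 = fd XOR 20 = dd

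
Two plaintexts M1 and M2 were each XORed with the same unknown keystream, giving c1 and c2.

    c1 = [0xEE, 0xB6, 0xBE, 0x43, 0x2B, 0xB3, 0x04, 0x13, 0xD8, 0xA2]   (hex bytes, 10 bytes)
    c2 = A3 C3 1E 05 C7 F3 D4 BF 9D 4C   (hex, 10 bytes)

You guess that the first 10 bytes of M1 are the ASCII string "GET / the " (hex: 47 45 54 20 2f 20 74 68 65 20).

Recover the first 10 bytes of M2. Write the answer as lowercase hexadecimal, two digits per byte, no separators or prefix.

0a30f466c360a4c420ce

First, c1 ⊕ c2 = (M1 ⊕ K) ⊕ (M2 ⊕ K) = M1 ⊕ M2, so the key drops out. Then M2 = (M1 ⊕ M2) ⊕ M1 over the first 10 bytes.
byte 0: (ee ^ a3) ^ 47 = 4d ^ 47 = 0a
byte 1: (b6 ^ c3) ^ 45 = 75 ^ 45 = 30
byte 2: (be ^ 1e) ^ 54 = a0 ^ 54 = f4
byte 3: (43 ^ 05) ^ 20 = 46 ^ 20 = 66
byte 4: (2b ^ c7) ^ 2f = ec ^ 2f = c3
byte 5: (b3 ^ f3) ^ 20 = 40 ^ 20 = 60
byte 6: (04 ^ d4) ^ 74 = d0 ^ 74 = a4
byte 7: (13 ^ bf) ^ 68 = ac ^ 68 = c4
byte 8: (d8 ^ 9d) ^ 65 = 45 ^ 65 = 20
byte 9: (a2 ^ 4c) ^ 20 = ee ^ 20 = ce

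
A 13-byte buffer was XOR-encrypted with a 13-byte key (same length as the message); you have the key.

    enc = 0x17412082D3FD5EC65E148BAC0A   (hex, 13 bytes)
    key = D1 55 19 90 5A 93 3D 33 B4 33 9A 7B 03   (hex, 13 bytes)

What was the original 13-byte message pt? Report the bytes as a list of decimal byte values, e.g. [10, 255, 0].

byte 0: 17 XOR d1 = c6
byte 1: 41 XOR 55 = 14
byte 2: 20 XOR 19 = 39
byte 3: 82 XOR 90 = 12
byte 4: d3 XOR 5a = 89
byte 5: fd XOR 93 = 6e
byte 6: 5e XOR 3d = 63
byte 7: c6 XOR 33 = f5
byte 8: 5e XOR b4 = ea
byte 9: 14 XOR 33 = 27
byte 10: 8b XOR 9a = 11
byte 11: ac XOR 7b = d7
byte 12: 0a XOR 03 = 09

[198, 20, 57, 18, 137, 110, 99, 245, 234, 39, 17, 215, 9]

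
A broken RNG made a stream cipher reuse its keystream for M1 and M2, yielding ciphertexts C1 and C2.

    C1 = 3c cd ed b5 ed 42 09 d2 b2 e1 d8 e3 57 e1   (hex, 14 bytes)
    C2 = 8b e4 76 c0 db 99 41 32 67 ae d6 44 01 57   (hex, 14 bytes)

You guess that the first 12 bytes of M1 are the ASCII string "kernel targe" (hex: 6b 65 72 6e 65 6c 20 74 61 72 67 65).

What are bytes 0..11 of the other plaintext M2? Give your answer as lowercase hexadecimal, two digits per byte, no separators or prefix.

dc4ce91b53b76894b43d69c2

First, C1 ⊕ C2 = (M1 ⊕ K) ⊕ (M2 ⊕ K) = M1 ⊕ M2, so the key drops out. Then M2 = (M1 ⊕ M2) ⊕ M1 over the first 12 bytes.
byte 0: (3c xor 8b) xor 6b = b7 xor 6b = dc
byte 1: (cd xor e4) xor 65 = 29 xor 65 = 4c
byte 2: (ed xor 76) xor 72 = 9b xor 72 = e9
byte 3: (b5 xor c0) xor 6e = 75 xor 6e = 1b
byte 4: (ed xor db) xor 65 = 36 xor 65 = 53
byte 5: (42 xor 99) xor 6c = db xor 6c = b7
byte 6: (09 xor 41) xor 20 = 48 xor 20 = 68
byte 7: (d2 xor 32) xor 74 = e0 xor 74 = 94
byte 8: (b2 xor 67) xor 61 = d5 xor 61 = b4
byte 9: (e1 xor ae) xor 72 = 4f xor 72 = 3d
byte 10: (d8 xor d6) xor 67 = 0e xor 67 = 69
byte 11: (e3 xor 44) xor 65 = a7 xor 65 = c2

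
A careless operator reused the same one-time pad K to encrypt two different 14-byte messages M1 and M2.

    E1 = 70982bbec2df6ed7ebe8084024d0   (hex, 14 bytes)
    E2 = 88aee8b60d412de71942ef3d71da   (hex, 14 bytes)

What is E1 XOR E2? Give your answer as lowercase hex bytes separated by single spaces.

E1 ⊕ E2 = (M1 ⊕ K) ⊕ (M2 ⊕ K) = M1 ⊕ M2 — the shared key cancels under XOR.
70 ⊕ 88 = f8
98 ⊕ ae = 36
2b ⊕ e8 = c3
be ⊕ b6 = 08
c2 ⊕ 0d = cf
df ⊕ 41 = 9e
6e ⊕ 2d = 43
d7 ⊕ e7 = 30
eb ⊕ 19 = f2
e8 ⊕ 42 = aa
08 ⊕ ef = e7
40 ⊕ 3d = 7d
24 ⊕ 71 = 55
d0 ⊕ da = 0a

f8 36 c3 08 cf 9e 43 30 f2 aa e7 7d 55 0a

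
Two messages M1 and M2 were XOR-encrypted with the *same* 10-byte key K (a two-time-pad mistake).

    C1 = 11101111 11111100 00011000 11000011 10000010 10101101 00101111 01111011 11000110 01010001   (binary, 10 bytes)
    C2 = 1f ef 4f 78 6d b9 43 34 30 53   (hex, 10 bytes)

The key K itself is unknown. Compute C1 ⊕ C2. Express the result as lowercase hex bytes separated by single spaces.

C1 ⊕ C2 = (M1 ⊕ K) ⊕ (M2 ⊕ K) = M1 ⊕ M2 — the shared key cancels under XOR.
ef ^ 1f = f0
fc ^ ef = 13
18 ^ 4f = 57
c3 ^ 78 = bb
82 ^ 6d = ef
ad ^ b9 = 14
2f ^ 43 = 6c
7b ^ 34 = 4f
c6 ^ 30 = f6
51 ^ 53 = 02

f0 13 57 bb ef 14 6c 4f f6 02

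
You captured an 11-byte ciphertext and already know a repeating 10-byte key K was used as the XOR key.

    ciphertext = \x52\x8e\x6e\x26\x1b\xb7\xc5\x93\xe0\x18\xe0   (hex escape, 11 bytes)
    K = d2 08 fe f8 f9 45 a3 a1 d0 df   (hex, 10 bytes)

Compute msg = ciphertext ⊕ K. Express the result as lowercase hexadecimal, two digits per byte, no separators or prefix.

The 10-byte key repeats, so the effective keystream is d2 08 fe f8 f9 45 a3 a1 d0 df d2.
byte 0: 52 ⊕ d2 = 80
byte 1: 8e ⊕ 08 = 86
byte 2: 6e ⊕ fe = 90
byte 3: 26 ⊕ f8 = de
byte 4: 1b ⊕ f9 = e2
byte 5: b7 ⊕ 45 = f2
byte 6: c5 ⊕ a3 = 66
byte 7: 93 ⊕ a1 = 32
byte 8: e0 ⊕ d0 = 30
byte 9: 18 ⊕ df = c7
byte 10: e0 ⊕ d2 = 32

808690dee2f2663230c732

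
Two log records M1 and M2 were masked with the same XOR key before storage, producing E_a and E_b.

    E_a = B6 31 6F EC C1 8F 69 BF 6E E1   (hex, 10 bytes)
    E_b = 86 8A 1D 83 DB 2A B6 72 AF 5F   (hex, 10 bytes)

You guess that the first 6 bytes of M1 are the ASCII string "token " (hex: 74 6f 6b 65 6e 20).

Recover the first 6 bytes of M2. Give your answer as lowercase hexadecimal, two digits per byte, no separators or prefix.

First, E_a ⊕ E_b = (M1 ⊕ K) ⊕ (M2 ⊕ K) = M1 ⊕ M2, so the key drops out. Then M2 = (M1 ⊕ M2) ⊕ M1 over the first 6 bytes.
byte 0: (b6 ^ 86) ^ 74 = 30 ^ 74 = 44
byte 1: (31 ^ 8a) ^ 6f = bb ^ 6f = d4
byte 2: (6f ^ 1d) ^ 6b = 72 ^ 6b = 19
byte 3: (ec ^ 83) ^ 65 = 6f ^ 65 = 0a
byte 4: (c1 ^ db) ^ 6e = 1a ^ 6e = 74
byte 5: (8f ^ 2a) ^ 20 = a5 ^ 20 = 85

44d4190a7485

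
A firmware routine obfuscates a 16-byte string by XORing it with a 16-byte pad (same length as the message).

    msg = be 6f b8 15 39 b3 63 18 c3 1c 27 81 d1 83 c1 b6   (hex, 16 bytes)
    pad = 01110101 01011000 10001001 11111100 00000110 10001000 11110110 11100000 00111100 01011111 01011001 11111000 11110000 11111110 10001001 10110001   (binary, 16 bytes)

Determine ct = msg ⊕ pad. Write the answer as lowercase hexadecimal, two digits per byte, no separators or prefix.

cb3731e93f3b95f8ff437e79217d4807

be ^ 75 = cb
6f ^ 58 = 37
b8 ^ 89 = 31
15 ^ fc = e9
39 ^ 06 = 3f
b3 ^ 88 = 3b
63 ^ f6 = 95
18 ^ e0 = f8
c3 ^ 3c = ff
1c ^ 5f = 43
27 ^ 59 = 7e
81 ^ f8 = 79
d1 ^ f0 = 21
83 ^ fe = 7d
c1 ^ 89 = 48
b6 ^ b1 = 07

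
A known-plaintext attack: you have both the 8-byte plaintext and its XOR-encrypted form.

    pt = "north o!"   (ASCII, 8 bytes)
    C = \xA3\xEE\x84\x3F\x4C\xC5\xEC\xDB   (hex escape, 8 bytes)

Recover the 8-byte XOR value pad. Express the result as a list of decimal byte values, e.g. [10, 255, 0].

[205, 129, 246, 75, 36, 229, 131, 250]

Since C = pt ⊕ pad, XORing both sides with pt gives pad = pt ⊕ C.
6e ^ a3 = cd
6f ^ ee = 81
72 ^ 84 = f6
74 ^ 3f = 4b
68 ^ 4c = 24
20 ^ c5 = e5
6f ^ ec = 83
21 ^ db = fa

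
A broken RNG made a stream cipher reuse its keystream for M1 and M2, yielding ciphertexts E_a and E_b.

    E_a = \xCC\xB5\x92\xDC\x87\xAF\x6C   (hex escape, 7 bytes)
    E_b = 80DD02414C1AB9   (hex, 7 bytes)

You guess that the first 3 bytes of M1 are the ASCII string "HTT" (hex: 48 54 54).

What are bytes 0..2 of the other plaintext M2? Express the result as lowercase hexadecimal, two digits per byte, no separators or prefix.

043cc4

First, E_a ⊕ E_b = (M1 ⊕ K) ⊕ (M2 ⊕ K) = M1 ⊕ M2, so the key drops out. Then M2 = (M1 ⊕ M2) ⊕ M1 over the first 3 bytes.
byte 0: (cc xor 80) xor 48 = 4c xor 48 = 04
byte 1: (b5 xor dd) xor 54 = 68 xor 54 = 3c
byte 2: (92 xor 02) xor 54 = 90 xor 54 = c4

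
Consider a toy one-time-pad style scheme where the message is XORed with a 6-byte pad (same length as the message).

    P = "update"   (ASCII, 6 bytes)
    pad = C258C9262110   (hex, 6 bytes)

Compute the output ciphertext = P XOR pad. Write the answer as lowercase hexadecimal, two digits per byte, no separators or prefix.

byte 0: 75 ⊕ c2 = b7
byte 1: 70 ⊕ 58 = 28
byte 2: 64 ⊕ c9 = ad
byte 3: 61 ⊕ 26 = 47
byte 4: 74 ⊕ 21 = 55
byte 5: 65 ⊕ 10 = 75

b728ad475575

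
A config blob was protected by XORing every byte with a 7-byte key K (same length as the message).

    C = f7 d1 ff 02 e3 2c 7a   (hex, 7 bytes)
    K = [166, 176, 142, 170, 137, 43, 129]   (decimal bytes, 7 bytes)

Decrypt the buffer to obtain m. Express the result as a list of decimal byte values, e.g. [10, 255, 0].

[81, 97, 113, 168, 106, 7, 251]

XOR is its own inverse, so applying the key byte-wise gives the result directly.
247 ⊕ 166 =  81
209 ⊕ 176 =  97
255 ⊕ 142 = 113
  2 ⊕ 170 = 168
227 ⊕ 137 = 106
 44 ⊕  43 =   7
122 ⊕ 129 = 251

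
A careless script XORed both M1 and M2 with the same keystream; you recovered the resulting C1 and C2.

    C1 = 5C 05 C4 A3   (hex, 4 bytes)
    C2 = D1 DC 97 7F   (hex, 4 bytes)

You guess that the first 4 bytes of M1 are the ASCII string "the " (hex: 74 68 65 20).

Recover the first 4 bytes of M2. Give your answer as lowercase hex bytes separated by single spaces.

f9 b1 36 fc

First, C1 ⊕ C2 = (M1 ⊕ K) ⊕ (M2 ⊕ K) = M1 ⊕ M2, so the key drops out. Then M2 = (M1 ⊕ M2) ⊕ M1 over the first 4 bytes.
byte 0: (5c XOR d1) XOR 74 = 8d XOR 74 = f9
byte 1: (05 XOR dc) XOR 68 = d9 XOR 68 = b1
byte 2: (c4 XOR 97) XOR 65 = 53 XOR 65 = 36
byte 3: (a3 XOR 7f) XOR 20 = dc XOR 20 = fc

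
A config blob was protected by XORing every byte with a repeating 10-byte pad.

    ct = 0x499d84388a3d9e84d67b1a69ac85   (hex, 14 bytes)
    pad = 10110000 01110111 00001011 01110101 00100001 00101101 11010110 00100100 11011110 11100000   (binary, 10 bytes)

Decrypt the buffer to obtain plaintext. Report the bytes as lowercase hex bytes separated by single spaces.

The 10-byte key repeats, so the effective keystream is b0 77 0b 75 21 2d d6 24 de e0 b0 77 0b 75.
byte 0:  73 XOR 176 = 249
byte 1: 157 XOR 119 = 234
byte 2: 132 XOR  11 = 143
byte 3:  56 XOR 117 =  77
byte 4: 138 XOR  33 = 171
byte 5:  61 XOR  45 =  16
byte 6: 158 XOR 214 =  72
byte 7: 132 XOR  36 = 160
byte 8: 214 XOR 222 =   8
byte 9: 123 XOR 224 = 155
byte 10:  26 XOR 176 = 170
byte 11: 105 XOR 119 =  30
byte 12: 172 XOR  11 = 167
byte 13: 133 XOR 117 = 240

f9 ea 8f 4d ab 10 48 a0 08 9b aa 1e a7 f0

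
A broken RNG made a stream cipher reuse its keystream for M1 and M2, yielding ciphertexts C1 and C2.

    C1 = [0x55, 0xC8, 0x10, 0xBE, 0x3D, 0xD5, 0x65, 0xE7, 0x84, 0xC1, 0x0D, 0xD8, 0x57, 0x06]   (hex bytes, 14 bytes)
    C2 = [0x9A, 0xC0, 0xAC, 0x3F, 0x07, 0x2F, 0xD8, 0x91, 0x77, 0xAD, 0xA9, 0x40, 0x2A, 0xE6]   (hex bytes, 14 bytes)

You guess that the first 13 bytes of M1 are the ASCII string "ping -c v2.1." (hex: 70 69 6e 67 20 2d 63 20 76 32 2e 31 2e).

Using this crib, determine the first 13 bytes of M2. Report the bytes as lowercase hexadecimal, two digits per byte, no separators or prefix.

First, C1 ⊕ C2 = (M1 ⊕ K) ⊕ (M2 ⊕ K) = M1 ⊕ M2, so the key drops out. Then M2 = (M1 ⊕ M2) ⊕ M1 over the first 13 bytes.
byte 0: (55 ⊕ 9a) ⊕ 70 = cf ⊕ 70 = bf
byte 1: (c8 ⊕ c0) ⊕ 69 = 08 ⊕ 69 = 61
byte 2: (10 ⊕ ac) ⊕ 6e = bc ⊕ 6e = d2
byte 3: (be ⊕ 3f) ⊕ 67 = 81 ⊕ 67 = e6
byte 4: (3d ⊕ 07) ⊕ 20 = 3a ⊕ 20 = 1a
byte 5: (d5 ⊕ 2f) ⊕ 2d = fa ⊕ 2d = d7
byte 6: (65 ⊕ d8) ⊕ 63 = bd ⊕ 63 = de
byte 7: (e7 ⊕ 91) ⊕ 20 = 76 ⊕ 20 = 56
byte 8: (84 ⊕ 77) ⊕ 76 = f3 ⊕ 76 = 85
byte 9: (c1 ⊕ ad) ⊕ 32 = 6c ⊕ 32 = 5e
byte 10: (0d ⊕ a9) ⊕ 2e = a4 ⊕ 2e = 8a
byte 11: (d8 ⊕ 40) ⊕ 31 = 98 ⊕ 31 = a9
byte 12: (57 ⊕ 2a) ⊕ 2e = 7d ⊕ 2e = 53

bf61d2e61ad7de56855e8aa953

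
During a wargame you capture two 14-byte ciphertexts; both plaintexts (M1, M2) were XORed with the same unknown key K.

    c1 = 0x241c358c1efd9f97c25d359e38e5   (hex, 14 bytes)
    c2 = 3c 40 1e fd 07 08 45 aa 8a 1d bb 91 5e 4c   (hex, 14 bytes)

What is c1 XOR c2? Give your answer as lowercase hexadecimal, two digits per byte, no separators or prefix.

c1 ⊕ c2 = (M1 ⊕ K) ⊕ (M2 ⊕ K) = M1 ⊕ M2 — the shared key cancels under XOR.
24 XOR 3c = 18
1c XOR 40 = 5c
35 XOR 1e = 2b
8c XOR fd = 71
1e XOR 07 = 19
fd XOR 08 = f5
9f XOR 45 = da
97 XOR aa = 3d
c2 XOR 8a = 48
5d XOR 1d = 40
35 XOR bb = 8e
9e XOR 91 = 0f
38 XOR 5e = 66
e5 XOR 4c = a9

185c2b7119f5da3d48408e0f66a9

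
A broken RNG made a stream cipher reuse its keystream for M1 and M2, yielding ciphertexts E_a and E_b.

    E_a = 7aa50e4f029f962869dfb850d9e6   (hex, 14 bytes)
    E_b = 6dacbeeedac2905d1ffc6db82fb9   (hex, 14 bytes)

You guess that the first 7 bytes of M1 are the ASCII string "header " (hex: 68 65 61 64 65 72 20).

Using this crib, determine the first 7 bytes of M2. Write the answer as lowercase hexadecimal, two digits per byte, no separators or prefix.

7f6cd1c5bd2f26

First, E_a ⊕ E_b = (M1 ⊕ K) ⊕ (M2 ⊕ K) = M1 ⊕ M2, so the key drops out. Then M2 = (M1 ⊕ M2) ⊕ M1 over the first 7 bytes.
byte 0: (7a ⊕ 6d) ⊕ 68 = 17 ⊕ 68 = 7f
byte 1: (a5 ⊕ ac) ⊕ 65 = 09 ⊕ 65 = 6c
byte 2: (0e ⊕ be) ⊕ 61 = b0 ⊕ 61 = d1
byte 3: (4f ⊕ ee) ⊕ 64 = a1 ⊕ 64 = c5
byte 4: (02 ⊕ da) ⊕ 65 = d8 ⊕ 65 = bd
byte 5: (9f ⊕ c2) ⊕ 72 = 5d ⊕ 72 = 2f
byte 6: (96 ⊕ 90) ⊕ 20 = 06 ⊕ 20 = 26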